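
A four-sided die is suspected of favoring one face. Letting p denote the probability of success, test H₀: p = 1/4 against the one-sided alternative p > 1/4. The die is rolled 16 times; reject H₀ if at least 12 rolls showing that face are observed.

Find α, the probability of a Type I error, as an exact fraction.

Under H₀, K ~ Binomial(16, 1/4), and α = P(K ≥ 12).
Adding the binomial terms for j = 12 through 16 with p = 1/4 yields 163669/4294967296.

163669/4294967296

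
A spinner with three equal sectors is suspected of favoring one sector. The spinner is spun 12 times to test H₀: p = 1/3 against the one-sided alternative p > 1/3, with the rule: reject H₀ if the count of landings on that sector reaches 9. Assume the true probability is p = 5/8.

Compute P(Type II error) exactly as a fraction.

49315179861/68719476736

β = P(fail to reject H₀ | Ha true) = P(K ≤ 8 | p = 5/8), K ~ Binomial(12, 5/8).
Summing C(12,j)·(5/8)^j·(3/8)^{12-j} for j = 0..8 gives 49315179861/68719476736.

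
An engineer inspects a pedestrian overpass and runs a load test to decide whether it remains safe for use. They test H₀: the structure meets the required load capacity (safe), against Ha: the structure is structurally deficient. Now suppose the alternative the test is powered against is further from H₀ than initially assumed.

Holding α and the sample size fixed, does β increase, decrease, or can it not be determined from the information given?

A larger true effect moves the Ha sampling distribution further from the H₀ critical value, making rejection more likely when Ha is true.

It decreases.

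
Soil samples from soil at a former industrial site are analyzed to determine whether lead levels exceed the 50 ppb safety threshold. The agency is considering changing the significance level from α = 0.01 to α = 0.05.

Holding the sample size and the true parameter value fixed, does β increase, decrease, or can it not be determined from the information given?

A larger α widens the rejection region, so when the alternative is true more outcomes lead to rejection — failing to reject becomes less likely.

It decreases.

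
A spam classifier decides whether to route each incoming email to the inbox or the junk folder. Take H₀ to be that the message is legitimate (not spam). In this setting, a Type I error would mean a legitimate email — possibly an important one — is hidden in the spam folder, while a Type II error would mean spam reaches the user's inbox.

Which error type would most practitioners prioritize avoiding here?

The Type I consequence (a legitimate email — possibly an important one — is hidden in the spam folder) is more severe than the Type II consequence (spam reaches the user's inbox).

Type I error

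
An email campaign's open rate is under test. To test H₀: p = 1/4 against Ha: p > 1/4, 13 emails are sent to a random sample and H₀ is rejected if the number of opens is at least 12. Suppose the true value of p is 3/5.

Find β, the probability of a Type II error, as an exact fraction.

1205291336/1220703125

A Type II error is failing to reject when Ha holds: with p = 3/5, β = P(S ≤ 11).
Adding the binomial probabilities P(S=0)+…+P(S=11) at p = 3/5 gives 1205291336/1220703125.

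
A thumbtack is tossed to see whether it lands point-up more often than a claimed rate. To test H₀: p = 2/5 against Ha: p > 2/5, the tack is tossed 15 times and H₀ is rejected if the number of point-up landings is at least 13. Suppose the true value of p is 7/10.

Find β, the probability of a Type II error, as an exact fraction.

β = P(fail to reject H₀ | Ha true) = P(X ≤ 12 | p = 7/10), X ~ Binomial(15, 7/10).
Adding the binomial probabilities P(X=0)+…+P(X=12) at p = 7/10 gives 873172285377237/1000000000000000.

873172285377237/1000000000000000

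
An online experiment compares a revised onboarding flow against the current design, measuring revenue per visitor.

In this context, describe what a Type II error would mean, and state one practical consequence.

With the conventional null hypothesis that the new design has no effect on revenue per visitor:
A Type II error is failing to reject H₀ when H₀ is false.
Here that means keeping the current design when actually the new design increases revenue per visitor.

A Type II error would mean concluding that the new design has no effect on revenue per visitor (or at least failing to establish that the new design increases revenue per visitor) when in fact the new design increases revenue per visitor. Consequence: a genuinely better design is discarded.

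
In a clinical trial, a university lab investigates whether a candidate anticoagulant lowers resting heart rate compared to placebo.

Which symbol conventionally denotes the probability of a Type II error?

P(Type II error) = P(fail to reject H₀ | H₀ false) = β.

β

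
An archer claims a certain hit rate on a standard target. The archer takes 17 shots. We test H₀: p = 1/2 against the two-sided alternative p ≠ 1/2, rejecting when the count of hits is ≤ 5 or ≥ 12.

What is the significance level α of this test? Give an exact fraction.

4701/32768

α = P(Y ≤ 5 or Y ≥ 12 | p = 1/2), Y ~ Binomial(17, 1/2).
The two tails are symmetric, so α = 2·(1 + 17 + 136 + 680 + 2380 + 6188)/2^17 = 18804/131072 = 4701/32768.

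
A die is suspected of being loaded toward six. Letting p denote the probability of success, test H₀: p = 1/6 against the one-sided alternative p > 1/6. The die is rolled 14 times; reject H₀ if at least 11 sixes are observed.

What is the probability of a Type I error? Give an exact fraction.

The Type I error probability is α = P(X ≥ 11) computed under H₀, where X ~ Binomial(14, 1/6).
P(X ≥ 11) = Σ_{j=11}^{14} C(14,j)·(1/6)^j·(5/6)^{14-j} = 23923/39182082048.

23923/39182082048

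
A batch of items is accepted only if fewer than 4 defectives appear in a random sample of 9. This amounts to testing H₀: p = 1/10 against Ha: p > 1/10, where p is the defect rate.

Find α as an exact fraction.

4165547/500000000

Under H₀, K ~ Binomial(9, 1/10); the Type I error rate is P(K ≥ 4).
Computing the lower-tail complement: 1 − 495834453/500000000 = 4165547/500000000.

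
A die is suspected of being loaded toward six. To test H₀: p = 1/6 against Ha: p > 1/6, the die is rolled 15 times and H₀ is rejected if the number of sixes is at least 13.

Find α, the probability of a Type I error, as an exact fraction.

2701/470184984576

α = P(reject H₀ | H₀ true) = P(Y ≥ 13 | p = 1/6), with Y ~ Binomial(15, 1/6).
P(Y ≥ 13) = Σ_{j=13}^{15} C(15,j)·(1/6)^j·(5/6)^{15-j} = 2701/470184984576.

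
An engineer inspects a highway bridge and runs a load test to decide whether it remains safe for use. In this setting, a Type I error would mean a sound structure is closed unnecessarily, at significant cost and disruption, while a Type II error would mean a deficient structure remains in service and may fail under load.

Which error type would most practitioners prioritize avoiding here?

Type II error

The Type II consequence (a deficient structure remains in service and may fail under load) is more severe than the Type I consequence (a sound structure is closed unnecessarily, at significant cost and disruption).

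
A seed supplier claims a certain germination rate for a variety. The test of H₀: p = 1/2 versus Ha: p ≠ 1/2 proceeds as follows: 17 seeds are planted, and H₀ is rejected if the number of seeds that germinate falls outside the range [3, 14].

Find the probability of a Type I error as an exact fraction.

The significance level is the null-hypothesis probability of the rejection region {≤2} ∪ {≥15}.
By symmetry, α = 2·P(X ≤ 2) = 2·(1 + 17 + 136)/131072 = 308/131072 = 77/32768.

77/32768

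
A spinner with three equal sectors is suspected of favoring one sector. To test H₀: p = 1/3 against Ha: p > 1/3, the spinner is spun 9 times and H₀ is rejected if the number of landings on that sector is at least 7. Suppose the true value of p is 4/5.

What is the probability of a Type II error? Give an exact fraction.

511333/1953125

β = P(fail to reject H₀ | Ha true) = P(X ≤ 6 | p = 4/5), X ~ Binomial(9, 4/5).
Equivalently, β = 1 − P(X ≥ 7) = 511333/1953125.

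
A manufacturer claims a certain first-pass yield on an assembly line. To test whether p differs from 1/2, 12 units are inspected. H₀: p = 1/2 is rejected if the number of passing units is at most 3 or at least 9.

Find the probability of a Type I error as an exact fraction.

The significance level is the null-hypothesis probability of the rejection region {≤3} ∪ {≥9}.
The two tails are symmetric, so α = 2·(1 + 12 + 66 + 220)/2^12 = 598/4096 = 299/2048.

299/2048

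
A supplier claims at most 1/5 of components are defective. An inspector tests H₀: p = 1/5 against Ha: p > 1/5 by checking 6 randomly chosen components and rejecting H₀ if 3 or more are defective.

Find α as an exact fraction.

309/3125

Under H₀, X ~ Binomial(6, 1/5); the Type I error rate is P(X ≥ 3).
α = 1 − P(X ≤ 2) = 1 − 2816/3125 = 309/3125.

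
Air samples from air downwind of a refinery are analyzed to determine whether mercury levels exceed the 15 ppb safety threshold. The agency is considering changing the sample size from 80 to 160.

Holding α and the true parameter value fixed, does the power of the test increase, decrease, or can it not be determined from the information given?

It increases.

Increasing n separates the H₀ and Ha sampling distributions, so under Ha fewer outcomes land in the acceptance region.
Since power = 1 − β and β decreases, power increases.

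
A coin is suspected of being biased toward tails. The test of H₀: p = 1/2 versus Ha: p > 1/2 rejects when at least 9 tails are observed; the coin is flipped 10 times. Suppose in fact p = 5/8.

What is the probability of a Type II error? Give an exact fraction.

Under the alternative p = 5/8, Y ~ Binomial(10, 5/8); β is the probability the test does not reject, P(Y < 9).
Adding the binomial probabilities P(Y=0)+…+P(Y=8) at p = 5/8 gives 1005382449/1073741824.

1005382449/1073741824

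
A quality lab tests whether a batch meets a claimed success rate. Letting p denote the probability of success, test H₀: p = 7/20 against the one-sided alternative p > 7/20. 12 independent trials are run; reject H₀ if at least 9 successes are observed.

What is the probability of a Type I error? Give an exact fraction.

α = P(reject H₀ | H₀ true) = P(S ≥ 9 | p = 7/20), with S ~ Binomial(12, 7/20).
P(S ≥ 9) = Σ_{j=9}^{12} C(12,j)·(7/20)^j·(13/20)^{12-j} = 4595509118767/819200000000000.

4595509118767/819200000000000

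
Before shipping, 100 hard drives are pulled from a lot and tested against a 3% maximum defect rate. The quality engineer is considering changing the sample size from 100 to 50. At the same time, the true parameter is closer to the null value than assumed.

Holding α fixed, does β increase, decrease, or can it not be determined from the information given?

It increases.

A smaller sample increases the standard error, so the sampling distributions under H₀ and Ha overlap more. A smaller true effect puts the Ha sampling distribution closer to H₀, so more of it falls in the non-rejection region. Both changes push β in the same direction.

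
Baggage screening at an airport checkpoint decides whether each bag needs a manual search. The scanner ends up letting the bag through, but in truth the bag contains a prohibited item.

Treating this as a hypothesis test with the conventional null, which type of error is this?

Type II error

The null hypothesis here is that the bag contains no prohibited items.
'Letting the bag through' corresponds to failing to reject H₀.
H₀ was not rejected but H₀ is false — a Type II error (false negative).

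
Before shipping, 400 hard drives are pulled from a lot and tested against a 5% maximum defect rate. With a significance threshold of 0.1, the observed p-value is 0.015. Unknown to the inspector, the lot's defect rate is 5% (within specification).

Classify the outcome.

Type I error

The conventional null hypothesis is that the lot's defect rate is 5% (within specification).
Since p = 0.015 < α = 0.1, H₀ is rejected.
H₀ is true (actually the lot's defect rate is 5% (within specification)).
Rejecting a true H₀ is a Type I error.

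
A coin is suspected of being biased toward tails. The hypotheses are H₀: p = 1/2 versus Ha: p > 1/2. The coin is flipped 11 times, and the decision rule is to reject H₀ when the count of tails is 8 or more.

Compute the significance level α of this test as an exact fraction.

α = P(reject H₀ | H₀ true) = P(S ≥ 8 | p = 1/2), with S ~ Binomial(11, 1/2).
Summing the upper tail: (165 + 55 + 11 + 1) / 2^11 = 232/2048 = 29/256.

29/256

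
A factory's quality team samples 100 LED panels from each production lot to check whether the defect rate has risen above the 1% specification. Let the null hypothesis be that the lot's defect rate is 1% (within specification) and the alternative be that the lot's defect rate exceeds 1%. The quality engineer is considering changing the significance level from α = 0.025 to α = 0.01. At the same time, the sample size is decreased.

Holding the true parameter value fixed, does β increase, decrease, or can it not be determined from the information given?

Tightening α shrinks the rejection region. When Ha holds, fewer sample outcomes clear the stricter threshold, so more fall in the acceptance region. A smaller sample increases the standard error, so the sampling distributions under H₀ and Ha overlap more. Both changes push β in the same direction.

It increases.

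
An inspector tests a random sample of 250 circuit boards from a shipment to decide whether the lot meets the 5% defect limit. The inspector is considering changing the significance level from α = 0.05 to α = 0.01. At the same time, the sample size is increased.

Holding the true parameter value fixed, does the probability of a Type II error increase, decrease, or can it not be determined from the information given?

The first change alone would make β increase; the second alone would make β decrease. Which effect dominates depends on the magnitudes, which are not given.

Cannot be determined from the information given.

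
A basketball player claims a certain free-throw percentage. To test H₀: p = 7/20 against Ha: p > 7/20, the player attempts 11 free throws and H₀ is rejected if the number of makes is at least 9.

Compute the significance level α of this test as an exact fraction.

83491612883/40960000000000

Under H₀, Y ~ Binomial(11, 7/20), and α = P(Y ≥ 9).
P(Y ≥ 9) = Σ_{j=9}^{11} C(11,j)·(7/20)^j·(13/20)^{11-j} = 83491612883/40960000000000.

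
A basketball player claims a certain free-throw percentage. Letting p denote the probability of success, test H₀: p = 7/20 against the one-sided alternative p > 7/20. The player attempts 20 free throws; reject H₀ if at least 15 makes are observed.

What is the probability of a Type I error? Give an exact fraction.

8141536504788768391093/26214400000000000000000000

α = P(reject H₀ | H₀ true) = P(S ≥ 15 | p = 7/20), with S ~ Binomial(20, 7/20).
P(S ≥ 15) = Σ_{j=15}^{20} C(20,j)·(7/20)^j·(13/20)^{20-j} = 8141536504788768391093/26214400000000000000000000.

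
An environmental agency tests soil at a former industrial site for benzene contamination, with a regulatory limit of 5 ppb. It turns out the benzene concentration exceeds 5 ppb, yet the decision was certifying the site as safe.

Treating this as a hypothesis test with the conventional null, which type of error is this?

The null hypothesis here is that the benzene concentration is at or below 5 ppb (safe).
'Certifying the site as safe' corresponds to failing to reject H₀.
H₀ was not rejected but H₀ is false — a Type II error (false negative).

Type II error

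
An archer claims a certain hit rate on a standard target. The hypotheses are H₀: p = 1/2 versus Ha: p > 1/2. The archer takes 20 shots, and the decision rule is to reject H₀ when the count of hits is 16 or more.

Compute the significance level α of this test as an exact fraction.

1549/262144

The Type I error probability is α = P(K ≥ 16) computed under H₀, where K ~ Binomial(20, 1/2).
P(K ≥ 16) = [C(20,16) + C(20,17) + C(20,18) + C(20,19) + C(20,20)] / 2^20 = (4845 + 1140 + 190 + 20 + 1) / 1048576 = 6196/1048576 = 1549/262144.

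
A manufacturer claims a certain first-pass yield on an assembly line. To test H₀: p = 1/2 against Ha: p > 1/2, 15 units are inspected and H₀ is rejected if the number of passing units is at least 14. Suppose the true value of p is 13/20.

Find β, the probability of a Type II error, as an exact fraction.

Under the alternative p = 13/20, Y ~ Binomial(15, 13/20); β is the probability the test does not reject, P(Y < 14).
Adding the binomial probabilities P(Y=0)+…+P(Y=13) at p = 13/20 gives 16151694793243741949/16384000000000000000.

16151694793243741949/16384000000000000000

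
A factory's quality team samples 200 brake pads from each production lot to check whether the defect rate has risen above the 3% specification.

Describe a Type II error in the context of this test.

With the conventional null hypothesis that the lot's defect rate is 3% (within specification):
A Type II error is failing to reject H₀ when H₀ is false.
Here that means accepting the lot and shipping it when actually the lot's defect rate exceeds 3%.

A Type II error would mean concluding that the lot's defect rate is 3% (within specification) (or at least failing to establish that the lot's defect rate exceeds 3%) when in fact the lot's defect rate exceeds 3%.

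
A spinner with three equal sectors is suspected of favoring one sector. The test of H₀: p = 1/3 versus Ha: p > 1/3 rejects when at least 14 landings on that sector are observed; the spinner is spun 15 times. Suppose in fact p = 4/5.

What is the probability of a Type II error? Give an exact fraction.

Under the alternative p = 4/5, Y ~ Binomial(15, 4/5); β is the probability the test does not reject, P(Y < 14).
Adding the binomial probabilities P(Y=0)+…+P(Y=13) at p = 4/5 gives 25417304461/30517578125.

25417304461/30517578125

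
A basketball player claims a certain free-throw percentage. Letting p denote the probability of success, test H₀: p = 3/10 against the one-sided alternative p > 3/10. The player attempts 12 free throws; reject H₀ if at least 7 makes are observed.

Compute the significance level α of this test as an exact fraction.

19300421529/500000000000

Under H₀, X ~ Binomial(12, 3/10), and α = P(X ≥ 7).
Summing C(12,j)(3/10)^j(7/10)^{12−j} for j = 7,…,12 gives 19300421529/500000000000.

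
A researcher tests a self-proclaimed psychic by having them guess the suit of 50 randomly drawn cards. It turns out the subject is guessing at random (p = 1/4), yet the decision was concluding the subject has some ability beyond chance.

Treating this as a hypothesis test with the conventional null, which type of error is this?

The null hypothesis here is that the subject is guessing at random (p = 1/4).
'Concluding the subject has some ability beyond chance' corresponds to rejecting H₀.
H₀ was rejected but H₀ is true — a Type I error (false positive).

Type I error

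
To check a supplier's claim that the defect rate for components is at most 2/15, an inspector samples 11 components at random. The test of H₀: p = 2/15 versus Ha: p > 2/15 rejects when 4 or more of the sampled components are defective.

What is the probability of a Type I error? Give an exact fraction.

α = P(reject H₀ | H₀ true) = P(S ≥ 4 | p = 2/15), S ~ Binomial(11, 2/15).
Via the complement, α = 1 − Σ_{j=0}^{3} C(11,j)(2/15)^j(13/15)^{11-j} = 27663615392/576650390625.

27663615392/576650390625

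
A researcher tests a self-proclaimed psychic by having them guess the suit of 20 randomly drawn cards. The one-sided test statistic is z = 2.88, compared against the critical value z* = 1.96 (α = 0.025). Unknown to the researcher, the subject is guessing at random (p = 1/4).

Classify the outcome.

The conventional null hypothesis is that the subject is guessing at random (p = 1/4).
Since z = 2.88 > z* = 1.96, H₀ is rejected.
H₀ is true (actually the subject is guessing at random (p = 1/4)).
Rejecting a true H₀ is a Type I error.

Type I error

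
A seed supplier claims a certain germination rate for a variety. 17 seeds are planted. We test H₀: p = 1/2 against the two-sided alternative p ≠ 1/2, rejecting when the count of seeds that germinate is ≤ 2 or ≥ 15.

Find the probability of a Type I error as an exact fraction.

77/32768

Under H₀, Y ~ Binomial(17, 1/2); α is the probability of landing in either tail, P(Y ≤ 2) + P(Y ≥ 15).
Each tail has probability (1 + 17 + 136)/131072; doubling gives α = 308/131072 = 77/32768.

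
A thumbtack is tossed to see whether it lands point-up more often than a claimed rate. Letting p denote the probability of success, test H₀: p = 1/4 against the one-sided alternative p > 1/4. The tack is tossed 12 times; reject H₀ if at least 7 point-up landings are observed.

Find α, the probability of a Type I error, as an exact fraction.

The Type I error probability is α = P(Y ≥ 7) computed under H₀, where Y ~ Binomial(12, 1/4).
Summing C(12,j)(1/4)^j(3/4)^{12−j} for j = 7,…,12 gives 119561/8388608.

119561/8388608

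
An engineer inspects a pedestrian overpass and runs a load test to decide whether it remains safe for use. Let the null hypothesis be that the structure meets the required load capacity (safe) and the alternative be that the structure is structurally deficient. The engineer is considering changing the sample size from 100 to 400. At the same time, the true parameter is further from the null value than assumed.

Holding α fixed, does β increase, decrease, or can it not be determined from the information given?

It decreases.

A larger sample reduces the standard error, pulling the sampling distribution under Ha further from the non-rejection region. The further the true parameter sits from the null value, the more of the Ha sampling distribution falls in the rejection region. Both changes push β in the same direction.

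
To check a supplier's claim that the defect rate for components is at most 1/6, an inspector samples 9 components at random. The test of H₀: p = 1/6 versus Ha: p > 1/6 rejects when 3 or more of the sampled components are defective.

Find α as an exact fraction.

898223/5038848

The significance level is the probability, assuming p = 1/6, of seeing 3 or more defectives in 9 draws.
Via the complement, α = 1 − Σ_{j=0}^{2} C(9,j)(1/6)^j(5/6)^{9-j} = 898223/5038848.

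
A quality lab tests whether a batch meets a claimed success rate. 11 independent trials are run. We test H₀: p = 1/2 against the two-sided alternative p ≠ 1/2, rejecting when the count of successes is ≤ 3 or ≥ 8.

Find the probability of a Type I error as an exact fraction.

29/128

The significance level is the null-hypothesis probability of the rejection region {≤3} ∪ {≥8}.
The two tails are symmetric, so α = 2·(1 + 11 + 55 + 165)/2^11 = 464/2048 = 29/128.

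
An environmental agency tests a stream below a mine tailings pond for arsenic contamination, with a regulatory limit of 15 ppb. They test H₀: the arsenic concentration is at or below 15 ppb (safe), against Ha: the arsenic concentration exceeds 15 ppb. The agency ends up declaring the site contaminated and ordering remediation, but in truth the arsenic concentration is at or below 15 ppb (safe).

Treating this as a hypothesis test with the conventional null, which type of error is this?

Type I error

'Declaring the site contaminated and ordering remediation' corresponds to rejecting H₀.
H₀ was rejected but H₀ is true — a Type I error (false positive).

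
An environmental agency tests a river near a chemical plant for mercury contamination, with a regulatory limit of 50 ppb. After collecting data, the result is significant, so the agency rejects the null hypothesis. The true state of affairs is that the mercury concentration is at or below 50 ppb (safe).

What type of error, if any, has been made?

The conventional null hypothesis here is that the mercury concentration is at or below 50 ppb (safe).
H₀ was rejected, but H₀ is actually true.
Rejecting a true null hypothesis is a Type I error (false positive).

Type I error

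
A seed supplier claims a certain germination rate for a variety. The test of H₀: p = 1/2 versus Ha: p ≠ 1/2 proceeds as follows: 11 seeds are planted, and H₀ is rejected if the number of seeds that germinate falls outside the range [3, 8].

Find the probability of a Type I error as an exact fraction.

The significance level is the null-hypothesis probability of the rejection region {≤2} ∪ {≥9}.
By symmetry, α = 2·P(X ≤ 2) = 2·(1 + 11 + 55)/2048 = 134/2048 = 67/1024.

67/1024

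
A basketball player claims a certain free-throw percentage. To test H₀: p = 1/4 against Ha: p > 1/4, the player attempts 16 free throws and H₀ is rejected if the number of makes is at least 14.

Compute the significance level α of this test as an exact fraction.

1129/4294967296

Under H₀, Y ~ Binomial(16, 1/4), and α = P(Y ≥ 14).
P(Y ≥ 14) = Σ_{j=14}^{16} C(16,j)·(1/4)^j·(3/4)^{16-j} = 1129/4294967296.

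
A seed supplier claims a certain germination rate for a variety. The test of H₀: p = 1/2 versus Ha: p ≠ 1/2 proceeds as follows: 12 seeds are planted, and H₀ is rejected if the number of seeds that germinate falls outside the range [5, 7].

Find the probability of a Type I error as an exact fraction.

The significance level is the null-hypothesis probability of the rejection region {≤4} ∪ {≥8}.
Each tail has probability (1 + 12 + 66 + 220 + 495)/4096; doubling gives α = 1588/4096 = 397/1024.

397/1024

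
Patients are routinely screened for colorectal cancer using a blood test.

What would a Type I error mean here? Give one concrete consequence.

A Type I error would mean concluding that the patient has colorectal cancer when in fact the patient does not have colorectal cancer. Consequence: a healthy patient undergoes unnecessary, possibly invasive follow-up procedures.

With the conventional null hypothesis that the patient does not have colorectal cancer:
A Type I error is rejecting H₀ when H₀ is true.
Here that means flagging the patient as positive and ordering follow-up testing when actually the patient does not have colorectal cancer.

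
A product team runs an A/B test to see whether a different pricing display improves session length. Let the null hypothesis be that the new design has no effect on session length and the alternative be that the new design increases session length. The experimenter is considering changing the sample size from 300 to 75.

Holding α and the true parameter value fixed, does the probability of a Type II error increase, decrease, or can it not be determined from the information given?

With less data the test statistic is noisier; under Ha, more outcomes land inside the acceptance region.

It increases.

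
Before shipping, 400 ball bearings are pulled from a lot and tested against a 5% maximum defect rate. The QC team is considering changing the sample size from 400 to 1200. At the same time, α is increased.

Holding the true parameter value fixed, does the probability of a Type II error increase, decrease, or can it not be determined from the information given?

It decreases.

More data shrinks sampling variability; the test statistic under Ha concentrates further from the null value, making rejection more likely. With a larger α the critical value moves toward the center, so more of the Ha sampling distribution lies in the rejection region. Both changes push β in the same direction.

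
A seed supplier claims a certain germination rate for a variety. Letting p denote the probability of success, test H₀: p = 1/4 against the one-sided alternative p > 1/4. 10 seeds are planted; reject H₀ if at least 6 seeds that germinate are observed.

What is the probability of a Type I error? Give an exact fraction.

The Type I error probability is α = P(X ≥ 6) computed under H₀, where X ~ Binomial(10, 1/4).
P(X ≥ 6) = Σ_{j=6}^{10} C(10,j)·(1/4)^j·(3/4)^{10-j} = 10343/524288.

10343/524288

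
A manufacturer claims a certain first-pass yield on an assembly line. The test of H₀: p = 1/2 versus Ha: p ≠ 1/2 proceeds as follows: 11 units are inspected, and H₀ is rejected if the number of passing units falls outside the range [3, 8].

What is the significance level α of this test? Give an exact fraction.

The significance level is the null-hypothesis probability of the rejection region {≤2} ∪ {≥9}.
Each tail has probability (1 + 11 + 55)/2048; doubling gives α = 134/2048 = 67/1024.

67/1024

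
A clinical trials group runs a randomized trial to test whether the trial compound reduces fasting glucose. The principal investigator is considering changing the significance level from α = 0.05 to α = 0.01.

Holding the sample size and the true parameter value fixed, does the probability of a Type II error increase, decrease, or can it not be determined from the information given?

It increases.

Lowering α raises the bar for rejection; under Ha, the test now fails to reject on outcomes it previously would have rejected.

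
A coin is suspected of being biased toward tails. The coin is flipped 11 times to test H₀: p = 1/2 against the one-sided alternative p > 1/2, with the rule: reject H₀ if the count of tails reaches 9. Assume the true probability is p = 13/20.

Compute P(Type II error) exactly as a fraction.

β = P(fail to reject H₀ | Ha true) = P(K ≤ 8 | p = 13/20), K ~ Binomial(11, 13/20).
Equivalently, β = 1 − P(K ≥ 9) = 32762721984671/40960000000000.

32762721984671/40960000000000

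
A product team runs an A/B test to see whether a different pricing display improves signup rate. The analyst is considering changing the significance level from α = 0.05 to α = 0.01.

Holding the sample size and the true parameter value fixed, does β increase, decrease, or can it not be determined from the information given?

Lowering α raises the bar for rejection; under Ha, the test now fails to reject on outcomes it previously would have rejected.

It increases.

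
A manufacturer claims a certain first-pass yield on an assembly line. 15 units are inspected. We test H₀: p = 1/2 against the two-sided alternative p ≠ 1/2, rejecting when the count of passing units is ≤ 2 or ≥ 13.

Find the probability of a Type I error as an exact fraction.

121/16384

Under H₀, S ~ Binomial(15, 1/2); α is the probability of landing in either tail, P(S ≤ 2) + P(S ≥ 13).
The two tails are symmetric, so α = 2·(1 + 15 + 105)/2^15 = 242/32768 = 121/16384.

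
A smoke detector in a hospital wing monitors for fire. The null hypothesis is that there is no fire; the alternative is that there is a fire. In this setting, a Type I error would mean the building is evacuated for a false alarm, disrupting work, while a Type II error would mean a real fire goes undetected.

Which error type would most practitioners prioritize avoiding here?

Type II error

The Type II consequence (a real fire goes undetected) is more severe than the Type I consequence (the building is evacuated for a false alarm, disrupting work).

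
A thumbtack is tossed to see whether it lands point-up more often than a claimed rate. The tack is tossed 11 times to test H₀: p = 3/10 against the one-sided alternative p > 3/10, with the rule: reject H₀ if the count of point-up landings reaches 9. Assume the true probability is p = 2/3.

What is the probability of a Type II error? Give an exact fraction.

A Type II error is failing to reject when Ha holds: with p = 2/3, β = P(Y ≤ 8).
Adding the binomial probabilities P(Y=0)+…+P(Y=8) at p = 2/3 gives 1675/2187.

1675/2187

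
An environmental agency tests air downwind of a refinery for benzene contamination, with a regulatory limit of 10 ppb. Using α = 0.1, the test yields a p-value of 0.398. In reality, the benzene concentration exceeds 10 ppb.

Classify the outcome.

The conventional null hypothesis is that the benzene concentration is at or below 10 ppb (safe).
Since p = 0.398 ≥ α = 0.1, H₀ is not rejected.
H₀ is false (actually the benzene concentration exceeds 10 ppb).
Failing to reject a false H₀ is a Type II error.

Type II error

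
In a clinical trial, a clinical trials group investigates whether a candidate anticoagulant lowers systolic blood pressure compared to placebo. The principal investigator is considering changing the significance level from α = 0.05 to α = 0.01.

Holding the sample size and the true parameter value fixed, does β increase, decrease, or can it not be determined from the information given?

Tightening α shrinks the rejection region. When Ha holds, fewer sample outcomes clear the stricter threshold, so more fall in the acceptance region.

It increases.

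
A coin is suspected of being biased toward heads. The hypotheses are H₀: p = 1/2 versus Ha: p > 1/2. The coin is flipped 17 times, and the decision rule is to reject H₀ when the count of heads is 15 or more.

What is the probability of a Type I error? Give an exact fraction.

77/65536

α = P(reject H₀ | H₀ true) = P(Y ≥ 15 | p = 1/2), with Y ~ Binomial(17, 1/2).
That's C(17,15) + C(17,16) + C(17,17) over 2^17, i.e. (136 + 17 + 1)/131072 = 154/131072 = 77/65536.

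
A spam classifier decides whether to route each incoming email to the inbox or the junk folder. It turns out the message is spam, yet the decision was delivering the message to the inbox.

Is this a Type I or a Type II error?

The null hypothesis here is that the message is legitimate (not spam).
'Delivering the message to the inbox' corresponds to failing to reject H₀.
H₀ was not rejected but H₀ is false — a Type II error (false negative).

Type II error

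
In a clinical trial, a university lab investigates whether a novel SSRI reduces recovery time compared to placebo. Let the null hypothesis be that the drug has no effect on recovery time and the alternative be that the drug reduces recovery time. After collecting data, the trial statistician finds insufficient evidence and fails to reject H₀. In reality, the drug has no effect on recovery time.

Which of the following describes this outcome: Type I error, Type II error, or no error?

No error — this is a correct decision.

The test retained a true H₀ — the decision matches the true state.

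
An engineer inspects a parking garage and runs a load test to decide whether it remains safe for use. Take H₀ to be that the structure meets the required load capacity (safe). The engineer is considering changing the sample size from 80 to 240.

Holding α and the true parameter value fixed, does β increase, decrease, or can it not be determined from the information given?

A larger sample reduces the standard error, pulling the sampling distribution under Ha further from the non-rejection region.

It decreases.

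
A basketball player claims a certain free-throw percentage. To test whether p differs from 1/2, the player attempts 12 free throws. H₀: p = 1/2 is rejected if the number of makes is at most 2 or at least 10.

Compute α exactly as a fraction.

79/2048

The significance level is the null-hypothesis probability of the rejection region {≤2} ∪ {≥10}.
The two tails are symmetric, so α = 2·(1 + 12 + 66)/2^12 = 158/4096 = 79/2048.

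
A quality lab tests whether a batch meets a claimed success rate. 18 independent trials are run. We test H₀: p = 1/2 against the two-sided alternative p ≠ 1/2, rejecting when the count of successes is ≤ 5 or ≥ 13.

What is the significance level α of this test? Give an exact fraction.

1577/16384

Under H₀, X ~ Binomial(18, 1/2); α is the probability of landing in either tail, P(X ≤ 5) + P(X ≥ 13).
By symmetry, α = 2·P(X ≤ 5) = 2·(1 + 18 + 153 + 816 + 3060 + 8568)/262144 = 25232/262144 = 1577/16384.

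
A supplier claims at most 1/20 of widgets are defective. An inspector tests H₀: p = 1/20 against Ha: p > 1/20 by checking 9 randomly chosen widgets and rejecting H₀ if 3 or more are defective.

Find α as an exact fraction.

Under H₀, K ~ Binomial(9, 1/20); the Type I error rate is P(K ≥ 3).
α = 1 − P(K ≤ 2) = 1 − 63464893469/64000000000 = 535106531/64000000000.

535106531/64000000000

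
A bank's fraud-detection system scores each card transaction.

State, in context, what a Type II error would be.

With the conventional null hypothesis that the transaction is legitimate:
A Type II error is failing to reject H₀ when H₀ is false.
Here that means approving the transaction when actually the transaction is fraudulent.

A Type II error would mean concluding that the transaction is legitimate (or at least failing to establish that the transaction is fraudulent) when in fact the transaction is fraudulent.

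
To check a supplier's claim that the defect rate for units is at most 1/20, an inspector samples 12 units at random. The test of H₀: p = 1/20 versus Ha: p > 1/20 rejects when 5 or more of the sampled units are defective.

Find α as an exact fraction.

75344392367/409600000000000

α = P(reject H₀ | H₀ true) = P(S ≥ 5 | p = 1/20), S ~ Binomial(12, 1/20).
α = 1 − P(S ≤ 4) = 1 − 409524655607633/409600000000000 = 75344392367/409600000000000.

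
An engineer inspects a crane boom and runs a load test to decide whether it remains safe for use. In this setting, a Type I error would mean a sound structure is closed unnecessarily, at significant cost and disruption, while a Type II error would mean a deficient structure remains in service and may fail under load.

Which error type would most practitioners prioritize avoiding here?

Type II error

The Type II consequence (a deficient structure remains in service and may fail under load) is more severe than the Type I consequence (a sound structure is closed unnecessarily, at significant cost and disruption).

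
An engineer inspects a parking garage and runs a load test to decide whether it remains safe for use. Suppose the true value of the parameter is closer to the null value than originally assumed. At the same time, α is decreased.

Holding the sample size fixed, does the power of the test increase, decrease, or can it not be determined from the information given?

It decreases.

A smaller departure from H₀ means the test statistic under Ha is distributed closer to where it would be under H₀; rejection becomes less likely. A smaller α moves the rejection region further into the tail. With the alternative true, more outcomes now fall outside the rejection region, so failing to reject becomes more likely. Both changes push β in the same direction.
Since power = 1 − β and β increases, power decreases.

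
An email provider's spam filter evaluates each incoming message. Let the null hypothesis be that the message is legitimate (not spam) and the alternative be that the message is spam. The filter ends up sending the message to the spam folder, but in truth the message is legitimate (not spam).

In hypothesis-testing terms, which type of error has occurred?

'Sending the message to the spam folder' corresponds to rejecting H₀.
H₀ was rejected but H₀ is true — a Type I error (false positive).

Type I error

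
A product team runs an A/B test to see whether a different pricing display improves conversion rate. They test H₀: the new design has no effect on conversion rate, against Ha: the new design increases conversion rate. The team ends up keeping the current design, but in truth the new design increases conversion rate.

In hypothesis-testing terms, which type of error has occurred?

'Keeping the current design' corresponds to failing to reject H₀.
H₀ was not rejected but H₀ is false — a Type II error (false negative).

Type II error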